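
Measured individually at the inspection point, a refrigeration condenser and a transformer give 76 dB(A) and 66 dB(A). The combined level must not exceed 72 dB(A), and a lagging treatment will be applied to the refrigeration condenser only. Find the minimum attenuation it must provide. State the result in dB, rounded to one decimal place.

Everything except the refrigeration condenser sums to 10^(66/10) = 3.981e+06 in linear terms, 66.00 dB(A).
The limit corresponds to 10^(72/10) = 1.585e+07; subtracting the fixed part leaves 1.187e+07 for the refrigeration condenser, i.e. 70.74 dB(A).
So the refrigeration condenser must be reduced from 76 to 70.74 dB(A): IL = 5.26 dB.

5.3 dB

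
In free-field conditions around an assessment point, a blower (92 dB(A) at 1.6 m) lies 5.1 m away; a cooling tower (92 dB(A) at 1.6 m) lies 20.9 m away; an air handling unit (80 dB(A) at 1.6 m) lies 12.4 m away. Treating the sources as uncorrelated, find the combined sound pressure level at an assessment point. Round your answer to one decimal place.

Apply inverse-square spreading to bring every level to the receiver, then sum 10^(L/10).
blower: 92 − 20·log₁₀(5.1/1.6) = 92 − 10.07 = 81.93 dB(A).
cooling tower: 92 − 20·log₁₀(20.9/1.6) = 92 − 22.32 = 69.68 dB(A).
air handling unit: 80 − 20·log₁₀(12.4/1.6) = 80 − 17.79 = 62.21 dB(A).
Σ 10^(L/10) = 1.669e+08 → L_total = 10·log₁₀(1.669e+08) = 82.23 dB(A).

82.2 dB(A)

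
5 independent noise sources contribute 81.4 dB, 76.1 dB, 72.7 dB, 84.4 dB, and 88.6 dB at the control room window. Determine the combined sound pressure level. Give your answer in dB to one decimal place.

For uncorrelated sources the intensities add, so convert each level to linear form, sum, and take 10·log₁₀ of the total.
Σ 10^(L/10) = 10^(81.4/10) + 10^(76.1/10) + 10^(72.7/10) + 10^(84.4/10) + 10^(88.6/10) = 1.197e+09.
L_total = 10·log₁₀(1.197e+09) = 90.78 dB.

90.8 dB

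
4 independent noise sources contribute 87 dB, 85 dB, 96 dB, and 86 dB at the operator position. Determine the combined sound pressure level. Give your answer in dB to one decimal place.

Incoherent sources combine by intensity addition: L_total = 10·log₁₀(Σ 10^(L_i/10)).
Σ 10^(L/10) = 10^(87/10) + 10^(85/10) + 10^(96/10) + 10^(86/10) = 5.197e+09.
L_total = 10·log₁₀(5.197e+09) = 97.16 dB.

97.2 dB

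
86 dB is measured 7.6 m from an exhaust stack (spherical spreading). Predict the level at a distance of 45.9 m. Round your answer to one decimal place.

70.4 dB

For a point source, L₂ = L₁ − 20·log₁₀(r₂/r₁).
L₂ = 86 − 20·log₁₀(45.9/7.6) = 86 − 15.620 = 70.38 dB.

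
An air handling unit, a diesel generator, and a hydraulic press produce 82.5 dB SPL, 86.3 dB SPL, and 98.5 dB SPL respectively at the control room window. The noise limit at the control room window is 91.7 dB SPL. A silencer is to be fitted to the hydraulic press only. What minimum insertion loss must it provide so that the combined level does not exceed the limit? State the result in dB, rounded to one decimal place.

9.1 dB

Fixed contribution from the other sources: Σ 10^(L/10) = 10^(82.5/10) + 10^(86.3/10) = 6.044e+08 (87.81 dB SPL).
The limit corresponds to 10^(91.7/10) = 1.479e+09; subtracting the fixed part leaves 8.747e+08 for the hydraulic press, i.e. 89.42 dB SPL.
So the hydraulic press must be reduced from 98.5 to 89.42 dB SPL: IL = 9.08 dB.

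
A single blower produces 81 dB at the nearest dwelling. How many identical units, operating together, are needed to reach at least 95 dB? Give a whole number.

N identical sources give L₁ + 10·log₁₀ N, so require 10·log₁₀ N ≥ 95 − 81 = 14.0 dB.
N ≥ 10^(14.0/10) = 25.119, so N = 26.

26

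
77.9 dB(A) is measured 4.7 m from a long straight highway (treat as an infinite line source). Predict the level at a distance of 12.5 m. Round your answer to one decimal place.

73.7 dB(A)

For a line source, L₂ = L₁ − 10·log₁₀(r₂/r₁).
L₂ = 77.9 − 10·log₁₀(12.5/4.7) = 77.9 − 4.248 = 73.65 dB(A).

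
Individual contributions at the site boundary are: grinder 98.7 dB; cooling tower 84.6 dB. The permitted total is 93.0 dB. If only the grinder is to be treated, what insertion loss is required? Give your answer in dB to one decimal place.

6.4 dB

Fixed contribution from the other source: Σ 10^(L/10) = 10^(84.6/10) = 2.884e+08 (84.60 dB).
The limit corresponds to 10^(93.0/10) = 1.995e+09; subtracting the fixed part leaves 1.707e+09 for the grinder, i.e. 92.32 dB.
Required insertion loss = 98.7 − 92.32 = 6.38 dB.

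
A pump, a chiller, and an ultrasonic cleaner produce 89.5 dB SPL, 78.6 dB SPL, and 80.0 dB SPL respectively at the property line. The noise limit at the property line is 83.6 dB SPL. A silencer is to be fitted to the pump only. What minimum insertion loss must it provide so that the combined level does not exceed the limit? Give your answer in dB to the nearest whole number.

12 dB

Fixed contribution from the other sources: Σ 10^(L/10) = 10^(78.6/10) + 10^(80.0/10) = 1.724e+08 (82.37 dB SPL).
The limit corresponds to 10^(83.6/10) = 2.291e+08; subtracting the fixed part leaves 5.664e+07 for the pump, i.e. 77.53 dB SPL.
Required insertion loss = 89.5 − 77.53 = 11.97 dB.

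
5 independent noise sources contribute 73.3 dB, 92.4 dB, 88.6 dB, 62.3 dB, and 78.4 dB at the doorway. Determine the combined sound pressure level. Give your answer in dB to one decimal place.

For uncorrelated sources the intensities add, so convert each level to linear form, sum, and take 10·log₁₀ of the total.
Σ 10^(L/10) = 10^(73.3/10) + 10^(92.4/10) + 10^(88.6/10) + 10^(62.3/10) + 10^(78.4/10) = 2.554e+09.
L_total = 10·log₁₀(2.554e+09) = 94.07 dB.

94.1 dB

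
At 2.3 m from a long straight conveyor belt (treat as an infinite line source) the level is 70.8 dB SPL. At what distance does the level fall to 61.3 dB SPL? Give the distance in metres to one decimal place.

20.5 m

The 9.5 dB drop corresponds to a distance ratio of 10^(9.5/10) for a line source.
r₂ = 2.3·10^((70.8−61.3)/10) = 2.3·10^(9.5/10) = 20.50 m.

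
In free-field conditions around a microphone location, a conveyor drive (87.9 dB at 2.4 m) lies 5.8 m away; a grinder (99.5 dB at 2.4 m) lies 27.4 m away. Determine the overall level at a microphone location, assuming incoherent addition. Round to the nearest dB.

First find each source's level at the receiver (point-source: −20·log₁₀(r/r_ref)), then combine on an intensity basis.
conveyor drive: 87.9 − 20·log₁₀(5.8/2.4) = 87.9 − 7.66 = 80.24 dB.
grinder: 99.5 − 20·log₁₀(27.4/2.4) = 99.5 − 21.15 = 78.35 dB.
Σ 10^(L/10) = 1.740e+08 → L_total = 10·log₁₀(1.740e+08) = 82.40 dB.

82 dB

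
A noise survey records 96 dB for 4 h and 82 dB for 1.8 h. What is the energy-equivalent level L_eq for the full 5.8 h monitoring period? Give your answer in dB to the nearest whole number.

Weight each interval's intensity by its duration and average over T = 5.8 h:
Σ tᵢ·10^(Lᵢ/10) = 4·10^(96/10) + 1.8·10^(82/10) = 1.621e+10.
L_eq = 10·log₁₀(1.621e+10/5.8) = 94.46 dB.

94 dB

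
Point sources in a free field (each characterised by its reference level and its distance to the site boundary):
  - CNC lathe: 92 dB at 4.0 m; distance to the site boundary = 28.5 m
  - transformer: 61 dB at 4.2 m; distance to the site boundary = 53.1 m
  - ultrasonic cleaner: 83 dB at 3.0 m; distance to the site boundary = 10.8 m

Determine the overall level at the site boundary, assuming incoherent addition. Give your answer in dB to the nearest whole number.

77 dB

First find each source's level at the receiver (point-source: −20·log₁₀(r/r_ref)), then combine on an intensity basis.
CNC lathe: 92 − 20·log₁₀(28.5/4.0) = 92 − 17.06 = 74.94 dB.
transformer: 61 − 20·log₁₀(53.1/4.2) = 61 − 22.04 = 38.96 dB.
ultrasonic cleaner: 83 − 20·log₁₀(10.8/3.0) = 83 − 11.13 = 71.87 dB.
Σ 10^(L/10) = 4.662e+07 → L_total = 10·log₁₀(4.662e+07) = 76.69 dB.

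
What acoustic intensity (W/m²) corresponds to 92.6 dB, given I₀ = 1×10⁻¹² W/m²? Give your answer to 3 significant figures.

0.00182 W/m²

I = I₀·10^(L/10) = 10⁻¹² × 10^(92.6/10) = 10^(-2.740).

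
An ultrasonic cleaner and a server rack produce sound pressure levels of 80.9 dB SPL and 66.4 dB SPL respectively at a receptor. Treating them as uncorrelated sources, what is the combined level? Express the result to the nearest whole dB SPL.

Incoherent sources combine by intensity addition: L_total = 10·log₁₀(Σ 10^(L_i/10)).
Σ 10^(L/10) = 10^(80.9/10) + 10^(66.4/10) = 1.274e+08.
L_total = 10·log₁₀(1.274e+08) = 81.05 dB SPL.

81 dB SPL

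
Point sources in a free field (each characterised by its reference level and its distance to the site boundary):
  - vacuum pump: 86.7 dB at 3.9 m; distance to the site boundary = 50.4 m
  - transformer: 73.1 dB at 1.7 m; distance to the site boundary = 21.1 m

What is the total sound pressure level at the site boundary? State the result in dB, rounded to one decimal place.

First find each source's level at the receiver (point-source: −20·log₁₀(r/r_ref)), then combine on an intensity basis.
vacuum pump: 86.7 − 20·log₁₀(50.4/3.9) = 86.7 − 22.23 = 64.47 dB.
transformer: 73.1 − 20·log₁₀(21.1/1.7) = 73.1 − 21.88 = 51.22 dB.
Σ 10^(L/10) = 2.933e+06 → L_total = 10·log₁₀(2.933e+06) = 64.67 dB.

64.7 dB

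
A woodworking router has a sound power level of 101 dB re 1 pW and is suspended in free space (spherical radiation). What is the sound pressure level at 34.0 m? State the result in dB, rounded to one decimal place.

Free-field spherical radiation: L_p = L_w − 10·log₁₀(4π·r²), r = 34.0 m.
4π·r² = 1.453e+04 m², 10·log₁₀ of that is 41.622 dB.
L_p = 101 − 41.622 = 59.38 dB.

59.4 dB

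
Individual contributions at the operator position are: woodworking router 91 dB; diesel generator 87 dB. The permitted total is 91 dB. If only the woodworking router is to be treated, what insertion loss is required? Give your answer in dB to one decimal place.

Everything except the woodworking router sums to 10^(87/10) = 5.012e+08 in linear terms, 87.00 dB.
To meet 91 dB overall, the treated woodworking router may contribute at most 10^(91/10) − 5.012e+08 = 7.577e+08, i.e. 88.80 dB.
So the woodworking router must be reduced from 91 to 88.80 dB: IL = 2.20 dB.

2.2 dB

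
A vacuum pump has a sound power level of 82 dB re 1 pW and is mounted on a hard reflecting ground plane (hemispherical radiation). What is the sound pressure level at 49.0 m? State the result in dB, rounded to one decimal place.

Free-field hemispherical radiation: L_p = L_w − 10·log₁₀(2π·r²), r = 49.0 m.
2π·r² = 1.509e+04 m², 10·log₁₀ of that is 41.786 dB.
L_p = 82 − 41.786 = 40.21 dB.

40.2 dB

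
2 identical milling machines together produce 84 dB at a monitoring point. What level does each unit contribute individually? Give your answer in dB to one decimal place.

81.0 dB

Dividing the total intensity by 2 lowers the level by 10·log₁₀ 2 = 3.010 dB: L₁ = 84 − 3.010.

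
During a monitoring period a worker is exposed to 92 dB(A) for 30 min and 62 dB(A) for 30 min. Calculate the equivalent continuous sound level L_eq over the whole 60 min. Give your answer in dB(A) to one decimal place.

89.0 dB(A)

Weight each interval's intensity by its duration and average over T = 60 min:
Σ tᵢ·10^(Lᵢ/10) = 30·10^(92/10) + 30·10^(62/10) = 4.759e+10.
L_eq = 10·log₁₀(4.759e+10/60) = 88.99 dB(A).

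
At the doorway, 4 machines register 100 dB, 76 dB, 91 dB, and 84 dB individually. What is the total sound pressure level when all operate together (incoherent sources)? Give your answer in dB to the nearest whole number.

101 dB

For uncorrelated sources the intensities add, so convert each level to linear form, sum, and take 10·log₁₀ of the total.
Σ 10^(L/10) = 10^(100/10) + 10^(76/10) + 10^(91/10) + 10^(84/10) = 1.155e+10.
L_total = 10·log₁₀(1.155e+10) = 100.63 dB.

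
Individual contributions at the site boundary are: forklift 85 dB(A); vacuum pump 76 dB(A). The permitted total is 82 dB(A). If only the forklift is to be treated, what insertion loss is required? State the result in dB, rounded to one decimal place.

Fixed contribution from the other source: Σ 10^(L/10) = 10^(76/10) = 3.981e+07 (76.00 dB(A)).
The limit corresponds to 10^(82/10) = 1.585e+08; subtracting the fixed part leaves 1.187e+08 for the forklift, i.e. 80.74 dB(A).
So the forklift must be reduced from 85 to 80.74 dB(A): IL = 4.26 dB.

4.3 dB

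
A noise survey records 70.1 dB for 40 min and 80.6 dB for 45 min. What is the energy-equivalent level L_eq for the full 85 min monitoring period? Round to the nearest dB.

The energy average is taken in the linear domain: L_eq = 10·log₁₀[(Σ tᵢ·10^(Lᵢ/10))/T], T = 85 min.
Σ tᵢ·10^(Lᵢ/10) = 40·10^(70.1/10) + 45·10^(80.6/10) = 5.576e+09.
L_eq = 10·log₁₀(5.576e+09/85) = 78.17 dB.

78 dB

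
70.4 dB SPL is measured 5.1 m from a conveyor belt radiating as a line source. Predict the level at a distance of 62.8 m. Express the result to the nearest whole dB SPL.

Line-source attenuation: ΔL = 10·log₁₀(r₂/r₁) = 10·log₁₀(62.8/5.1) = 10.904 dB.
L₂ = 70.4 − 10·log₁₀(62.8/5.1) = 70.4 − 10.904 = 59.50 dB SPL.

59 dB SPL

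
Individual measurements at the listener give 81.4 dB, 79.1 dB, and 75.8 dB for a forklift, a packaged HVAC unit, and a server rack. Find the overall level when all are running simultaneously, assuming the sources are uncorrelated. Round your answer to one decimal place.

84.1 dB

Incoherent sources combine by intensity addition: L_total = 10·log₁₀(Σ 10^(L_i/10)).
Σ 10^(L/10) = 10^(81.4/10) + 10^(79.1/10) + 10^(75.8/10) = 2.573e+08.
L_total = 10·log₁₀(2.573e+08) = 84.11 dB.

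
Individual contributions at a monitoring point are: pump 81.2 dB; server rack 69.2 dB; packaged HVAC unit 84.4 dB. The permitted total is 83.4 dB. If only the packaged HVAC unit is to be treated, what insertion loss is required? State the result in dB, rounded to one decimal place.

5.4 dB

The untreated sources together contribute 10^(81.2/10) + 10^(69.2/10) = 1.401e+08, i.e. 81.47 dB.
To meet 83.4 dB overall, the treated packaged HVAC unit may contribute at most 10^(83.4/10) − 1.401e+08 = 7.863e+07, i.e. 78.96 dB.
Required insertion loss = 84.4 − 78.96 = 5.44 dB.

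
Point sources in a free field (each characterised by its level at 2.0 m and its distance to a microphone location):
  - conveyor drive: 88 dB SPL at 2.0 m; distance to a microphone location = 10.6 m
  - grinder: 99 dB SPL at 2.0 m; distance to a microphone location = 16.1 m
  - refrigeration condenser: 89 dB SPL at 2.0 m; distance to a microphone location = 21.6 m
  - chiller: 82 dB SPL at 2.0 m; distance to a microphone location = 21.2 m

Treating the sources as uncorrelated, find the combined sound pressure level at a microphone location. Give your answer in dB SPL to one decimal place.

Propagate each source to the receiver with L = L_ref − 20·log₁₀(r/r_ref), then add intensities.
conveyor drive: 88 − 20·log₁₀(10.6/2.0) = 88 − 14.49 = 73.51 dB SPL.
grinder: 99 − 20·log₁₀(16.1/2.0) = 99 − 18.12 = 80.88 dB SPL.
refrigeration condenser: 89 − 20·log₁₀(21.6/2.0) = 89 − 20.67 = 68.33 dB SPL.
chiller: 82 − 20·log₁₀(21.2/2.0) = 82 − 20.51 = 61.49 dB SPL.
Σ 10^(L/10) = 1.533e+08 → L_total = 10·log₁₀(1.533e+08) = 81.85 dB SPL.

81.9 dB SPL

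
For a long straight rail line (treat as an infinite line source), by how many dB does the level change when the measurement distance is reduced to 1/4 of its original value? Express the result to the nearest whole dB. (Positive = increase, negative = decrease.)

A line source loses 3 dB per doubling of distance; generally ΔL = −10·log₁₀(r₂/r₁).
ΔL = −10·log₁₀(0.25) = +6.02 dB.

+6 dB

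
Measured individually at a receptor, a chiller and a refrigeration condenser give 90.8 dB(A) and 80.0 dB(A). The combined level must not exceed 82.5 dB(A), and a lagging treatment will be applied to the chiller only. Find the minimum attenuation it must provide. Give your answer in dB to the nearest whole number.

12 dB

Fixed contribution from the other source: Σ 10^(L/10) = 10^(80.0/10) = 1.000e+08 (80.00 dB(A)).
To meet 82.5 dB(A) overall, the treated chiller may contribute at most 10^(82.5/10) − 1.000e+08 = 7.783e+07, i.e. 78.91 dB(A).
Required insertion loss = 90.8 − 78.91 = 11.89 dB.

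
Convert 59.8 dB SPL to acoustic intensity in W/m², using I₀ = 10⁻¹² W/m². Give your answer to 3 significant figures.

L = 10·log₁₀(I/I₀) ⇒ I = I₀·10^(L/10) = 10⁻¹² × 10^5.98.

9.55e-07 W/m²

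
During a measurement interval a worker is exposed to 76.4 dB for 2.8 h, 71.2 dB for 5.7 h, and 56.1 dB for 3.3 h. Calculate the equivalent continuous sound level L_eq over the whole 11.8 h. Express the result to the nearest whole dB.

72 dB

L_eq = 10·log₁₀[(1/T)·Σ tᵢ·10^(Lᵢ/10)] with T = 11.8 h.
Σ tᵢ·10^(Lᵢ/10) = 2.8·10^(76.4/10) + 5.7·10^(71.2/10) + 3.3·10^(56.1/10) = 1.987e+08.
L_eq = 10·log₁₀(1.987e+08/11.8) = 72.26 dB.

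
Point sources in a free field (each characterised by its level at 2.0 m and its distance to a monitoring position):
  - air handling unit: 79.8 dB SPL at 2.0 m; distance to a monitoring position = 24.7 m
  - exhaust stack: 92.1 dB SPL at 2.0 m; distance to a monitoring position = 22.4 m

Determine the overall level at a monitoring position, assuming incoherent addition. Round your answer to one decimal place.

71.3 dB SPL

Propagate each source to the receiver with L = L_ref − 20·log₁₀(r/r_ref), then add intensities.
air handling unit: 79.8 − 20·log₁₀(24.7/2.0) = 79.8 − 21.83 = 57.97 dB SPL.
exhaust stack: 92.1 − 20·log₁₀(22.4/2.0) = 92.1 − 20.98 = 71.12 dB SPL.
Σ 10^(L/10) = 1.356e+07 → L_total = 10·log₁₀(1.356e+07) = 71.32 dB SPL.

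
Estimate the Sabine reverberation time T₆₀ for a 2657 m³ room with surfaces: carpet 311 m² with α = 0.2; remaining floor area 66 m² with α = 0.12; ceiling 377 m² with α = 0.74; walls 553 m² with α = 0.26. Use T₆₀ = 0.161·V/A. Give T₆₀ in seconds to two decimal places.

0.87 s

A = Σ Sᵢαᵢ = 311·0.2 + 66·0.12 + 377·0.74 + 553·0.26 = 492.88 m².
T₆₀ = 0.161·V/A = 0.161·2657/492.88 = 0.868 s.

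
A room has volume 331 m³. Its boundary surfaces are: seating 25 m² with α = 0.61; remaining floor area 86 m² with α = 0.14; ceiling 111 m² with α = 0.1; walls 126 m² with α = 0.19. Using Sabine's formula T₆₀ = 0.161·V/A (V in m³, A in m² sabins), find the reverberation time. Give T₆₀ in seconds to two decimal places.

0.85 s

Summing Sᵢαᵢ: 25·0.61 + 86·0.14 + 111·0.1 + 126·0.19 = 62.33 m².
T₆₀ = 0.161 × 331 / 62.33 = 0.855 s.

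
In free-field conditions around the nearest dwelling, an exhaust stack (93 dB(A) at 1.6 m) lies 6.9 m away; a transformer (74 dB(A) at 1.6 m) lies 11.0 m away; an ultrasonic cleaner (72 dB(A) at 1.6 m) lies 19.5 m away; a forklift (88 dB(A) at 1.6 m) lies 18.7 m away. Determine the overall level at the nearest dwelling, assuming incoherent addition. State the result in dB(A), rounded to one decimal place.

Propagate each source to the receiver with L = L_ref − 20·log₁₀(r/r_ref), then add intensities.
exhaust stack: 93 − 20·log₁₀(6.9/1.6) = 93 − 12.69 = 80.31 dB(A).
transformer: 74 − 20·log₁₀(11.0/1.6) = 74 − 16.75 = 57.25 dB(A).
ultrasonic cleaner: 72 − 20·log₁₀(19.5/1.6) = 72 − 21.72 = 50.28 dB(A).
forklift: 88 − 20·log₁₀(18.7/1.6) = 88 − 21.35 = 66.65 dB(A).
Σ 10^(L/10) = 1.125e+08 → L_total = 10·log₁₀(1.125e+08) = 80.51 dB(A).

80.5 dB(A)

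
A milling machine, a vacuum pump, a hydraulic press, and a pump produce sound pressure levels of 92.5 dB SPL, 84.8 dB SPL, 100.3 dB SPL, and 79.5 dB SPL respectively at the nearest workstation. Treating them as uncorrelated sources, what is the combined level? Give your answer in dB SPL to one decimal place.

101.1 dB SPL

For uncorrelated sources the intensities add, so convert each level to linear form, sum, and take 10·log₁₀ of the total.
Σ 10^(L/10) = 10^(92.5/10) + 10^(84.8/10) + 10^(100.3/10) + 10^(79.5/10) = 1.288e+10.
L_total = 10·log₁₀(1.288e+10) = 101.10 dB SPL.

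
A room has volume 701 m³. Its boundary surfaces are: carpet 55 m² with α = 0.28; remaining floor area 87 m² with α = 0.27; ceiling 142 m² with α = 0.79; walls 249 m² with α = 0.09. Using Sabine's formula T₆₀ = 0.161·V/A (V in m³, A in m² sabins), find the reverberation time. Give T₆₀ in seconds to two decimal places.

Total absorption A = 55·0.28 + 87·0.27 + 142·0.79 + 249·0.09 = 173.48 m² sabins.
T₆₀ = 0.161 × 701 / 173.48 = 0.651 s.

0.65 s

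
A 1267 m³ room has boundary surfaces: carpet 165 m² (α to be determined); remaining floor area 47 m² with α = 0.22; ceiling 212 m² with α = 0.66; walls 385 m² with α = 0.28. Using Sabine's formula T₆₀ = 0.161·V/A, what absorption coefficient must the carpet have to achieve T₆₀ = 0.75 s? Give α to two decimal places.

From T₆₀ = 0.161·V/A, the target T₆₀ = 0.75 s needs A = 0.161·1267/0.75 = 271.98 m².
Absorption from the other surfaces = 47·0.22 + 212·0.66 + 385·0.28 = 258.06 m², so the carpet must supply 13.92 m² over 165 m².
α = 13.92/165 = 0.084.

0.08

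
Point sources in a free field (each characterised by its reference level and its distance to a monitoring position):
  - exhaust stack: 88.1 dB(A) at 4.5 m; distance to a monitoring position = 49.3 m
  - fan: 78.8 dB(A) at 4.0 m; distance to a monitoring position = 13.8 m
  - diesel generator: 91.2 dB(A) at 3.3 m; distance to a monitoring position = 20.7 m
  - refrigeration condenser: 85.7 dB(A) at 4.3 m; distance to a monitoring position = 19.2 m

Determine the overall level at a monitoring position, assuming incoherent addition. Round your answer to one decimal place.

78.1 dB(A)

Propagate each source to the receiver with L = L_ref − 20·log₁₀(r/r_ref), then add intensities.
exhaust stack: 88.1 − 20·log₁₀(49.3/4.5) = 88.1 − 20.79 = 67.31 dB(A).
fan: 78.8 − 20·log₁₀(13.8/4.0) = 78.8 − 10.76 = 68.04 dB(A).
diesel generator: 91.2 − 20·log₁₀(20.7/3.3) = 91.2 − 15.95 = 75.25 dB(A).
refrigeration condenser: 85.7 − 20·log₁₀(19.2/4.3) = 85.7 − 13.00 = 72.70 dB(A).
Σ 10^(L/10) = 6.389e+07 → L_total = 10·log₁₀(6.389e+07) = 78.05 dB(A).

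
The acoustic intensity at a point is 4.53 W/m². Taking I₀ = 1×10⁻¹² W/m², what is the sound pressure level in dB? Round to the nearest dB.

127 dB

Dividing by I₀ shifts the exponent by 12: I/I₀ = 4.53×10^12.
L = 10·(0.6561 + 12) = 126.56 dB.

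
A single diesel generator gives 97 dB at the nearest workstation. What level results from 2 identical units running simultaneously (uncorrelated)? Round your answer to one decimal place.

100.0 dB

N identical incoherent sources raise the level by 10·log₁₀ N.
L_total = 97 + 10·log₁₀(2) = 97 + 3.010 = 100.01 dB.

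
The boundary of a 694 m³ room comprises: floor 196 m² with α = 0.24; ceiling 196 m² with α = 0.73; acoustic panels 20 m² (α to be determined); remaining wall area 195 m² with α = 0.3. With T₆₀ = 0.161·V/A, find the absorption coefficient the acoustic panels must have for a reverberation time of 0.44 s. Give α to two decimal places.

Required total absorption A = 0.161·694/0.44 = 253.94 m².
Absorption from the other surfaces = 196·0.24 + 196·0.73 + 195·0.3 = 248.62 m², so the acoustic panels must supply 5.32 m² over 20 m².
α = 5.32/20 = 0.266.

0.27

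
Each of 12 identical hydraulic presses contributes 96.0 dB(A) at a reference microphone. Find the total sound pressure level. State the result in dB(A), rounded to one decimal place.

106.8 dB(A)

N identical incoherent sources raise the level by 10·log₁₀ N.
L_total = 96.0 + 10·log₁₀(12) = 96.0 + 10.792 = 106.79 dB(A).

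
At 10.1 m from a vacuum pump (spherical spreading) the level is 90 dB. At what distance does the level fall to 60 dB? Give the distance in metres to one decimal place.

Point-source spreading drops the level by 20·log₁₀(r₂/r₁); inverting, r₂/r₁ = 10^(ΔL/20).
r₂ = 10.1·10^((90−60)/20) = 10.1·10^(30.0/20) = 319.39 m.

319.4 m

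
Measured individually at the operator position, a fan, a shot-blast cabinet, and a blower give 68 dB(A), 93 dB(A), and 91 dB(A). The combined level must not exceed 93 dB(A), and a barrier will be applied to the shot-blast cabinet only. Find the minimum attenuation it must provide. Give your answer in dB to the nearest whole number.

The untreated sources together contribute 10^(68/10) + 10^(91/10) = 1.265e+09, i.e. 91.02 dB(A).
To meet 93 dB(A) overall, the treated shot-blast cabinet may contribute at most 10^(93/10) − 1.265e+09 = 7.300e+08, i.e. 88.63 dB(A).
Required insertion loss = 93 − 88.63 = 4.37 dB.

4 dB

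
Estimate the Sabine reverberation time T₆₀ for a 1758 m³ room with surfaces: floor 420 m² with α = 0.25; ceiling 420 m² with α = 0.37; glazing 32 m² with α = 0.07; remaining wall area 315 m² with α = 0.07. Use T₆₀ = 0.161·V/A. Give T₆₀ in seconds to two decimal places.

0.99 s

Total absorption A = 420·0.25 + 420·0.37 + 32·0.07 + 315·0.07 = 284.69 m² sabins.
T₆₀ = 0.161 × 1758 / 284.69 = 0.994 s.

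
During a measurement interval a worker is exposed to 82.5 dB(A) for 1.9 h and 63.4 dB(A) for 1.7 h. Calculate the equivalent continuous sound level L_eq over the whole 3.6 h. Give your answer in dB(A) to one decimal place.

The energy average is taken in the linear domain: L_eq = 10·log₁₀[(Σ tᵢ·10^(Lᵢ/10))/T], T = 3.6 h.
Σ tᵢ·10^(Lᵢ/10) = 1.9·10^(82.5/10) + 1.7·10^(63.4/10) = 3.416e+08.
L_eq = 10·log₁₀(3.416e+08/3.6) = 79.77 dB(A).

79.8 dB(A)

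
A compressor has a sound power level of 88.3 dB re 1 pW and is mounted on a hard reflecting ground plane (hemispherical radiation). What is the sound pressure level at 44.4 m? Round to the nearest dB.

47 dB

Free-field hemispherical radiation: L_p = L_w − 10·log₁₀(2π·r²), r = 44.4 m.
2π·r² = 1.239e+04 m², 10·log₁₀ of that is 40.929 dB.
L_p = 88.3 − 40.929 = 47.37 dB.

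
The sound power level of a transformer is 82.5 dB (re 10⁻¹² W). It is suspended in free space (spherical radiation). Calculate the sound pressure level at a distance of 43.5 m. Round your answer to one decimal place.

L_p = L_w − 10·log₁₀(4π·r²) with r = 43.5 m.
4π·r² = 2.378e+04 m², 10·log₁₀ of that is 43.762 dB.
L_p = 82.5 − 43.762 = 38.74 dB.

38.7 dB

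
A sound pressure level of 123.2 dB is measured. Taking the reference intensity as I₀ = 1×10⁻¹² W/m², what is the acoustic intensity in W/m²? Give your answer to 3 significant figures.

I = I₀·10^(L/10) = 10⁻¹² × 10^(123.2/10) = 10^(0.320).

2.09 W/m²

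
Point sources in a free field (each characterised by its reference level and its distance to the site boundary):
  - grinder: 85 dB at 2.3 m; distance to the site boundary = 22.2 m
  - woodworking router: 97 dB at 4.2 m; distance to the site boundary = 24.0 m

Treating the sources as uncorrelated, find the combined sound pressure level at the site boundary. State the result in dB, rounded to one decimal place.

Propagate each source to the receiver with L = L_ref − 20·log₁₀(r/r_ref), then add intensities.
grinder: 85 − 20·log₁₀(22.2/2.3) = 85 − 19.69 = 65.31 dB.
woodworking router: 97 − 20·log₁₀(24.0/4.2) = 97 − 15.14 = 81.86 dB.
Σ 10^(L/10) = 1.569e+08 → L_total = 10·log₁₀(1.569e+08) = 81.96 dB.

82.0 dB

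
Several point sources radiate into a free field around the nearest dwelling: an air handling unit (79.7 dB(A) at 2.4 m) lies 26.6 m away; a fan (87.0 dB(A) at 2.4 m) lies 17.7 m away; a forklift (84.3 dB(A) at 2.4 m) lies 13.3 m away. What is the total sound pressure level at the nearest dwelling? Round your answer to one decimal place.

72.7 dB(A)

Propagate each source to the receiver with L = L_ref − 20·log₁₀(r/r_ref), then add intensities.
air handling unit: 79.7 − 20·log₁₀(26.6/2.4) = 79.7 − 20.89 = 58.81 dB(A).
fan: 87.0 − 20·log₁₀(17.7/2.4) = 87.0 − 17.36 = 69.64 dB(A).
forklift: 84.3 − 20·log₁₀(13.3/2.4) = 84.3 − 14.87 = 69.43 dB(A).
Σ 10^(L/10) = 1.874e+07 → L_total = 10·log₁₀(1.874e+07) = 72.73 dB(A).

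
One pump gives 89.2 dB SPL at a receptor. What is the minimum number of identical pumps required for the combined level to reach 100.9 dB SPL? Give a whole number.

15

The shortfall is 100.9 − 89.2 = 11.7 dB, and N units add 10·log₁₀ N, so need 10·log₁₀ N ≥ 11.7.
N ≥ 10^(11.7/10) = 14.791, so N = 15.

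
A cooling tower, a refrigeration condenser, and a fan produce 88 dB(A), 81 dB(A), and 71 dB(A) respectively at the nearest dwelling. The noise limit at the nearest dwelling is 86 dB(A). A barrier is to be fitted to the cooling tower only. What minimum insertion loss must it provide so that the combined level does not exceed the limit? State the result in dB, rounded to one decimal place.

The untreated sources together contribute 10^(81/10) + 10^(71/10) = 1.385e+08, i.e. 81.41 dB(A).
The limit corresponds to 10^(86/10) = 3.981e+08; subtracting the fixed part leaves 2.596e+08 for the cooling tower, i.e. 84.14 dB(A).
So the cooling tower must be reduced from 88 to 84.14 dB(A): IL = 3.86 dB.

3.9 dB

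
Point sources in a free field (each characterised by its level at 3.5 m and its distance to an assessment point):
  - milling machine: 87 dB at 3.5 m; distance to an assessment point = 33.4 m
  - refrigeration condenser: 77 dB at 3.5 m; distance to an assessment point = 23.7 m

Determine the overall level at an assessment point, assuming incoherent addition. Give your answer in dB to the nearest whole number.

68 dB

Propagate each source to the receiver with L = L_ref − 20·log₁₀(r/r_ref), then add intensities.
milling machine: 87 − 20·log₁₀(33.4/3.5) = 87 − 19.59 = 67.41 dB.
refrigeration condenser: 77 − 20·log₁₀(23.7/3.5) = 77 − 16.61 = 60.39 dB.
Σ 10^(L/10) = 6.597e+06 → L_total = 10·log₁₀(6.597e+06) = 68.19 dB.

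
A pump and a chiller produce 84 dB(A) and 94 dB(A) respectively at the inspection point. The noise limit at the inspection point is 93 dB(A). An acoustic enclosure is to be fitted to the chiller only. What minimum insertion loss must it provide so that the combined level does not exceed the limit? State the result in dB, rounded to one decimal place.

1.6 dB

Fixed contribution from the other source: Σ 10^(L/10) = 10^(84/10) = 2.512e+08 (84.00 dB(A)).
The limit corresponds to 10^(93/10) = 1.995e+09; subtracting the fixed part leaves 1.744e+09 for the chiller, i.e. 92.42 dB(A).
So the chiller must be reduced from 94 to 92.42 dB(A): IL = 1.58 dB.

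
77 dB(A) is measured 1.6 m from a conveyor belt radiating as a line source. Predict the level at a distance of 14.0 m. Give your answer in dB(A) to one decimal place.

Cylindrical spreading from a line source gives a 10·log₁₀(r₂/r₁) drop.
L₂ = 77 − 10·log₁₀(14.0/1.6) = 77 − 9.420 = 67.58 dB(A).

67.6 dB(A)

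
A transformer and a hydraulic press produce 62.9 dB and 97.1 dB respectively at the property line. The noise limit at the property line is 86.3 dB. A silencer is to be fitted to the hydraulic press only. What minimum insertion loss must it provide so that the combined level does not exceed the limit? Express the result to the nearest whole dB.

Fixed contribution from the other source: Σ 10^(L/10) = 10^(62.9/10) = 1.950e+06 (62.90 dB).
To meet 86.3 dB overall, the treated hydraulic press may contribute at most 10^(86.3/10) − 1.950e+06 = 4.246e+08, i.e. 86.28 dB.
So the hydraulic press must be reduced from 97.1 to 86.28 dB: IL = 10.82 dB.

11 dB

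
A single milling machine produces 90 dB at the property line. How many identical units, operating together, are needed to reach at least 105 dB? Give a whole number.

32

N identical sources give L₁ + 10·log₁₀ N, so require 10·log₁₀ N ≥ 105 − 90 = 15.0 dB.
N ≥ 10^(15.0/10) = 31.623, so N = 32.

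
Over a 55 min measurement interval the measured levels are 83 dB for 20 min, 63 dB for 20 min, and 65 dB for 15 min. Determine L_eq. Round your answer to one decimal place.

The energy average is taken in the linear domain: L_eq = 10·log₁₀[(Σ tᵢ·10^(Lᵢ/10))/T], T = 55 min.
Σ tᵢ·10^(Lᵢ/10) = 20·10^(83/10) + 20·10^(63/10) + 15·10^(65/10) = 4.078e+09.
L_eq = 10·log₁₀(4.078e+09/55) = 78.70 dB.

78.7 dB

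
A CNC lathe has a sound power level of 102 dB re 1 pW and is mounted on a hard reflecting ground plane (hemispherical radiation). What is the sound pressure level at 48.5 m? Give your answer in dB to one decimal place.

L_p = L_w − 10·log₁₀(2π·r²) with r = 48.5 m.
2π·r² = 1.478e+04 m², 10·log₁₀ of that is 41.697 dB.
L_p = 102 − 41.697 = 60.30 dB.

60.3 dB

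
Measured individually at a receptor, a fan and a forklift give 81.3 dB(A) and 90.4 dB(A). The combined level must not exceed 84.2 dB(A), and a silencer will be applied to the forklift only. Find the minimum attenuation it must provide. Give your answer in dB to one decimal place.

9.3 dB

Fixed contribution from the other source: Σ 10^(L/10) = 10^(81.3/10) = 1.349e+08 (81.30 dB(A)).
To meet 84.2 dB(A) overall, the treated forklift may contribute at most 10^(84.2/10) − 1.349e+08 = 1.281e+08, i.e. 81.08 dB(A).
Required insertion loss = 90.4 − 81.08 = 9.32 dB.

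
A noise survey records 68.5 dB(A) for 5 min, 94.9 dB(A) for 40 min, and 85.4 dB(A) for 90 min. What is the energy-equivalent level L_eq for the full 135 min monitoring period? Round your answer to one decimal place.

90.6 dB(A)

L_eq = 10·log₁₀[(1/T)·Σ tᵢ·10^(Lᵢ/10)] with T = 135 min.
Σ tᵢ·10^(Lᵢ/10) = 5·10^(68.5/10) + 40·10^(94.9/10) + 90·10^(85.4/10) = 1.549e+11.
L_eq = 10·log₁₀(1.549e+11/135) = 90.60 dB(A).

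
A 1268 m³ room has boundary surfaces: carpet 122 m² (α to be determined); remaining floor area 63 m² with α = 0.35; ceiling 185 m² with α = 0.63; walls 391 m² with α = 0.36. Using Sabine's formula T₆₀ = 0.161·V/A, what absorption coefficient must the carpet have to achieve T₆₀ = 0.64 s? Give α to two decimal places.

0.32

A = 0.161·V/T₆₀ = 0.161·1268/0.64 = 318.98 m² sabins.
Absorption from the other surfaces = 63·0.35 + 185·0.63 + 391·0.36 = 279.36 m², so the carpet must supply 39.62 m² over 122 m².
α = 39.62/122 = 0.325.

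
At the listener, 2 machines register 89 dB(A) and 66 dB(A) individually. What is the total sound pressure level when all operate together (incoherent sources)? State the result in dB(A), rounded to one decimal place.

89.0 dB(A)

For uncorrelated sources the intensities add, so convert each level to linear form, sum, and take 10·log₁₀ of the total.
Σ 10^(L/10) = 10^(89/10) + 10^(66/10) = 7.983e+08.
L_total = 10·log₁₀(7.983e+08) = 89.02 dB(A).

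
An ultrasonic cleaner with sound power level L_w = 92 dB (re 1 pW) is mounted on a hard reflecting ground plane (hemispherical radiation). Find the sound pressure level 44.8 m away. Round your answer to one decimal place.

Free-field hemispherical radiation: L_p = L_w − 10·log₁₀(2π·r²), r = 44.8 m.
2π·r² = 1.261e+04 m², 10·log₁₀ of that is 41.007 dB.
L_p = 92 − 41.007 = 50.99 dB.

51.0 dB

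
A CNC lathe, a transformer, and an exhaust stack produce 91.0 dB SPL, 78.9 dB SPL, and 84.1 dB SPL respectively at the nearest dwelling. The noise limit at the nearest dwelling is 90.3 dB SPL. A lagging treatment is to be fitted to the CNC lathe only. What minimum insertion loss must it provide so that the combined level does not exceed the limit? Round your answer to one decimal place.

Fixed contribution from the other sources: Σ 10^(L/10) = 10^(78.9/10) + 10^(84.1/10) = 3.347e+08 (85.25 dB SPL).
To meet 90.3 dB SPL overall, the treated CNC lathe may contribute at most 10^(90.3/10) − 3.347e+08 = 7.369e+08, i.e. 88.67 dB SPL.
So the CNC lathe must be reduced from 91.0 to 88.67 dB SPL: IL = 2.33 dB.

2.3 dB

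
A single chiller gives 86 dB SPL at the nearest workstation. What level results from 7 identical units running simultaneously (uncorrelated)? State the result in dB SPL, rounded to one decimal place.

94.5 dB SPL

N identical incoherent sources raise the level by 10·log₁₀ N.
L_total = 86 + 10·log₁₀(7) = 86 + 8.451 = 94.45 dB SPL.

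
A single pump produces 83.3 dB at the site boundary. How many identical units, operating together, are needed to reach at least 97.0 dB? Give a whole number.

24

Need L₁ + 10·log₁₀ N ≥ 97.0, i.e. log₁₀ N ≥ 1.37.
N ≥ 10^(13.7/10) = 23.442, so N = 24.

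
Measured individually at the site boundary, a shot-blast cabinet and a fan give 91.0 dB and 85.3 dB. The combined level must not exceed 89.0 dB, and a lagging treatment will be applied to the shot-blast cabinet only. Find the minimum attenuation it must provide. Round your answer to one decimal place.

4.4 dB

The untreated sources together contribute 10^(85.3/10) = 3.388e+08, i.e. 85.30 dB.
The limit corresponds to 10^(89.0/10) = 7.943e+08; subtracting the fixed part leaves 4.555e+08 for the shot-blast cabinet, i.e. 86.58 dB.
So the shot-blast cabinet must be reduced from 91.0 to 86.58 dB: IL = 4.42 dB.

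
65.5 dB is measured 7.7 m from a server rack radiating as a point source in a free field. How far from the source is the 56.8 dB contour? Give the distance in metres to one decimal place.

21.0 m

For a point source L₁ − L₂ = 20·log₁₀(r₂/r₁), so r₂ = r₁·10^((L₁−L₂)/20).
r₂ = 7.7·10^((65.5−56.8)/20) = 7.7·10^(8.7/20) = 20.96 m.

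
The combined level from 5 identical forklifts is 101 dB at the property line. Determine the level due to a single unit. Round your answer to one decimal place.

For N identical incoherent sources L_total = L₁ + 10·log₁₀ N, so L₁ = 101 − 10·log₁₀(5) = 101 − 6.990.

94.0 dB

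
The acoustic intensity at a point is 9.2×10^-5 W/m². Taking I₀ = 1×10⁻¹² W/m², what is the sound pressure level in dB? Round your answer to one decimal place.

I/I₀ = 9.2×10^-5/10⁻¹² = 9.2×10^7, and L = 10·log₁₀(I/I₀).
L = 10·(0.9638 + 7) = 79.64 dB.

79.6 dB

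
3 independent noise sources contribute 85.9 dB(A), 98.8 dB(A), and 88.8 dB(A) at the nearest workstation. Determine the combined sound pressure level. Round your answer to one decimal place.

For uncorrelated sources the intensities add, so convert each level to linear form, sum, and take 10·log₁₀ of the total.
Σ 10^(L/10) = 10^(85.9/10) + 10^(98.8/10) + 10^(88.8/10) = 8.733e+09.
L_total = 10·log₁₀(8.733e+09) = 99.41 dB(A).

99.4 dB(A)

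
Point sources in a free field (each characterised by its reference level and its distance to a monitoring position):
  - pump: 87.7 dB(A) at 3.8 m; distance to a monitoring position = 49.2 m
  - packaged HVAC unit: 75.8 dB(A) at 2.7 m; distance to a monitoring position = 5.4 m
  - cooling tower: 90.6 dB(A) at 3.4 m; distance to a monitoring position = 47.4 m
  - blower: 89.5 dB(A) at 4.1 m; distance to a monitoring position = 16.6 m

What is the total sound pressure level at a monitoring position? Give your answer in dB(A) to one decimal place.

Apply inverse-square spreading to bring every level to the receiver, then sum 10^(L/10).
pump: 87.7 − 20·log₁₀(49.2/3.8) = 87.7 − 22.24 = 65.46 dB(A).
packaged HVAC unit: 75.8 − 20·log₁₀(5.4/2.7) = 75.8 − 6.02 = 69.78 dB(A).
cooling tower: 90.6 − 20·log₁₀(47.4/3.4) = 90.6 − 22.89 = 67.71 dB(A).
blower: 89.5 − 20·log₁₀(16.6/4.1) = 89.5 − 12.15 = 77.35 dB(A).
Σ 10^(L/10) = 7.329e+07 → L_total = 10·log₁₀(7.329e+07) = 78.65 dB(A).

78.7 dB(A)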